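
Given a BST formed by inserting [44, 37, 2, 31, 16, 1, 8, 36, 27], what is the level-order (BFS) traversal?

Tree insertion order: [44, 37, 2, 31, 16, 1, 8, 36, 27]
Tree (level-order array): [44, 37, None, 2, None, 1, 31, None, None, 16, 36, 8, 27]
BFS from the root, enqueuing left then right child of each popped node:
  queue [44] -> pop 44, enqueue [37], visited so far: [44]
  queue [37] -> pop 37, enqueue [2], visited so far: [44, 37]
  queue [2] -> pop 2, enqueue [1, 31], visited so far: [44, 37, 2]
  queue [1, 31] -> pop 1, enqueue [none], visited so far: [44, 37, 2, 1]
  queue [31] -> pop 31, enqueue [16, 36], visited so far: [44, 37, 2, 1, 31]
  queue [16, 36] -> pop 16, enqueue [8, 27], visited so far: [44, 37, 2, 1, 31, 16]
  queue [36, 8, 27] -> pop 36, enqueue [none], visited so far: [44, 37, 2, 1, 31, 16, 36]
  queue [8, 27] -> pop 8, enqueue [none], visited so far: [44, 37, 2, 1, 31, 16, 36, 8]
  queue [27] -> pop 27, enqueue [none], visited so far: [44, 37, 2, 1, 31, 16, 36, 8, 27]
Result: [44, 37, 2, 1, 31, 16, 36, 8, 27]


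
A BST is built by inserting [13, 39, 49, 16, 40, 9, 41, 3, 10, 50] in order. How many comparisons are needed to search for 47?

Search path for 47: 13 -> 39 -> 49 -> 40 -> 41
Found: False
Comparisons: 5


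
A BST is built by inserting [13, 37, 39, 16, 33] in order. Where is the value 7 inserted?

Starting tree (level order): [13, None, 37, 16, 39, None, 33]
Insertion path: 13
Result: insert 7 as left child of 13
Final tree (level order): [13, 7, 37, None, None, 16, 39, None, 33]


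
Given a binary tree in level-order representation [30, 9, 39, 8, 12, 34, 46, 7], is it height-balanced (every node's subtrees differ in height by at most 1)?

Tree (level-order array): [30, 9, 39, 8, 12, 34, 46, 7]
Definition: a tree is height-balanced if, at every node, |h(left) - h(right)| <= 1 (empty subtree has height -1).
Bottom-up per-node check:
  node 7: h_left=-1, h_right=-1, diff=0 [OK], height=0
  node 8: h_left=0, h_right=-1, diff=1 [OK], height=1
  node 12: h_left=-1, h_right=-1, diff=0 [OK], height=0
  node 9: h_left=1, h_right=0, diff=1 [OK], height=2
  node 34: h_left=-1, h_right=-1, diff=0 [OK], height=0
  node 46: h_left=-1, h_right=-1, diff=0 [OK], height=0
  node 39: h_left=0, h_right=0, diff=0 [OK], height=1
  node 30: h_left=2, h_right=1, diff=1 [OK], height=3
All nodes satisfy the balance condition.
Result: Balanced


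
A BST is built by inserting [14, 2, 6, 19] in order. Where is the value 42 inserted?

Starting tree (level order): [14, 2, 19, None, 6]
Insertion path: 14 -> 19
Result: insert 42 as right child of 19
Final tree (level order): [14, 2, 19, None, 6, None, 42]


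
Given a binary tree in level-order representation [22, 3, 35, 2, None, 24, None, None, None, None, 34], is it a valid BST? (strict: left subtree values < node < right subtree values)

Level-order array: [22, 3, 35, 2, None, 24, None, None, None, None, 34]
Validate using subtree bounds (lo, hi): at each node, require lo < value < hi,
then recurse left with hi=value and right with lo=value.
Preorder trace (stopping at first violation):
  at node 22 with bounds (-inf, +inf): OK
  at node 3 with bounds (-inf, 22): OK
  at node 2 with bounds (-inf, 3): OK
  at node 35 with bounds (22, +inf): OK
  at node 24 with bounds (22, 35): OK
  at node 34 with bounds (24, 35): OK
No violation found at any node.
Result: Valid BST


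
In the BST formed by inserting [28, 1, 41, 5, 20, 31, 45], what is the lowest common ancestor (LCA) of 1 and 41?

Tree insertion order: [28, 1, 41, 5, 20, 31, 45]
Tree (level-order array): [28, 1, 41, None, 5, 31, 45, None, 20]
In a BST, the LCA of p=1, q=41 is the first node v on the
root-to-leaf path with p <= v <= q (go left if both < v, right if both > v).
Walk from root:
  at 28: 1 <= 28 <= 41, this is the LCA
LCA = 28


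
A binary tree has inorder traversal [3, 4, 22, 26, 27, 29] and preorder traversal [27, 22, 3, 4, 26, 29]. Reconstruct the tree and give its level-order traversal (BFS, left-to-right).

Inorder:  [3, 4, 22, 26, 27, 29]
Preorder: [27, 22, 3, 4, 26, 29]
Algorithm: preorder visits root first, so consume preorder in order;
for each root, split the current inorder slice at that value into
left-subtree inorder and right-subtree inorder, then recurse.
Recursive splits:
  root=27; inorder splits into left=[3, 4, 22, 26], right=[29]
  root=22; inorder splits into left=[3, 4], right=[26]
  root=3; inorder splits into left=[], right=[4]
  root=4; inorder splits into left=[], right=[]
  root=26; inorder splits into left=[], right=[]
  root=29; inorder splits into left=[], right=[]
Reconstructed level-order: [27, 22, 29, 3, 26, 4]


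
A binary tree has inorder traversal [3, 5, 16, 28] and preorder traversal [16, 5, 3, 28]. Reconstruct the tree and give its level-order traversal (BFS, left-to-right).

Inorder:  [3, 5, 16, 28]
Preorder: [16, 5, 3, 28]
Algorithm: preorder visits root first, so consume preorder in order;
for each root, split the current inorder slice at that value into
left-subtree inorder and right-subtree inorder, then recurse.
Recursive splits:
  root=16; inorder splits into left=[3, 5], right=[28]
  root=5; inorder splits into left=[3], right=[]
  root=3; inorder splits into left=[], right=[]
  root=28; inorder splits into left=[], right=[]
Reconstructed level-order: [16, 5, 28, 3]


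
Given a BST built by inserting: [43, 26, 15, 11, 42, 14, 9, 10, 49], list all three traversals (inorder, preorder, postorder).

Tree insertion order: [43, 26, 15, 11, 42, 14, 9, 10, 49]
Tree (level-order array): [43, 26, 49, 15, 42, None, None, 11, None, None, None, 9, 14, None, 10]
Inorder (L, root, R): [9, 10, 11, 14, 15, 26, 42, 43, 49]
Preorder (root, L, R): [43, 26, 15, 11, 9, 10, 14, 42, 49]
Postorder (L, R, root): [10, 9, 14, 11, 15, 42, 26, 49, 43]


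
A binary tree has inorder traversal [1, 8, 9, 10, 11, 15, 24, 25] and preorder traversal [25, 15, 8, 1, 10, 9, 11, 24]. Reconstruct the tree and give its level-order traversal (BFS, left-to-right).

Inorder:  [1, 8, 9, 10, 11, 15, 24, 25]
Preorder: [25, 15, 8, 1, 10, 9, 11, 24]
Algorithm: preorder visits root first, so consume preorder in order;
for each root, split the current inorder slice at that value into
left-subtree inorder and right-subtree inorder, then recurse.
Recursive splits:
  root=25; inorder splits into left=[1, 8, 9, 10, 11, 15, 24], right=[]
  root=15; inorder splits into left=[1, 8, 9, 10, 11], right=[24]
  root=8; inorder splits into left=[1], right=[9, 10, 11]
  root=1; inorder splits into left=[], right=[]
  root=10; inorder splits into left=[9], right=[11]
  root=9; inorder splits into left=[], right=[]
  root=11; inorder splits into left=[], right=[]
  root=24; inorder splits into left=[], right=[]
Reconstructed level-order: [25, 15, 8, 24, 1, 10, 9, 11]


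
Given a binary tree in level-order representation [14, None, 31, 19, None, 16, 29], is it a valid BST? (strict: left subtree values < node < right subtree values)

Level-order array: [14, None, 31, 19, None, 16, 29]
Validate using subtree bounds (lo, hi): at each node, require lo < value < hi,
then recurse left with hi=value and right with lo=value.
Preorder trace (stopping at first violation):
  at node 14 with bounds (-inf, +inf): OK
  at node 31 with bounds (14, +inf): OK
  at node 19 with bounds (14, 31): OK
  at node 16 with bounds (14, 19): OK
  at node 29 with bounds (19, 31): OK
No violation found at any node.
Result: Valid BST


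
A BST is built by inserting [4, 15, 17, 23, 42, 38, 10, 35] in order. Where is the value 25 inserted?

Starting tree (level order): [4, None, 15, 10, 17, None, None, None, 23, None, 42, 38, None, 35]
Insertion path: 4 -> 15 -> 17 -> 23 -> 42 -> 38 -> 35
Result: insert 25 as left child of 35
Final tree (level order): [4, None, 15, 10, 17, None, None, None, 23, None, 42, 38, None, 35, None, 25]


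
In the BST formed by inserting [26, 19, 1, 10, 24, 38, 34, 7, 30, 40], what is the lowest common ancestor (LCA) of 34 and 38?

Tree insertion order: [26, 19, 1, 10, 24, 38, 34, 7, 30, 40]
Tree (level-order array): [26, 19, 38, 1, 24, 34, 40, None, 10, None, None, 30, None, None, None, 7]
In a BST, the LCA of p=34, q=38 is the first node v on the
root-to-leaf path with p <= v <= q (go left if both < v, right if both > v).
Walk from root:
  at 26: both 34 and 38 > 26, go right
  at 38: 34 <= 38 <= 38, this is the LCA
LCA = 38


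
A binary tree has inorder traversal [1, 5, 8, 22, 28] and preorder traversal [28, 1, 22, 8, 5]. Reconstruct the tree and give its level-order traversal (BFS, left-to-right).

Inorder:  [1, 5, 8, 22, 28]
Preorder: [28, 1, 22, 8, 5]
Algorithm: preorder visits root first, so consume preorder in order;
for each root, split the current inorder slice at that value into
left-subtree inorder and right-subtree inorder, then recurse.
Recursive splits:
  root=28; inorder splits into left=[1, 5, 8, 22], right=[]
  root=1; inorder splits into left=[], right=[5, 8, 22]
  root=22; inorder splits into left=[5, 8], right=[]
  root=8; inorder splits into left=[5], right=[]
  root=5; inorder splits into left=[], right=[]
Reconstructed level-order: [28, 1, 22, 8, 5]


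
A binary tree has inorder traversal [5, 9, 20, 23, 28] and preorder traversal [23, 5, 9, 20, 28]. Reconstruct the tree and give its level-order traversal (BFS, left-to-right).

Inorder:  [5, 9, 20, 23, 28]
Preorder: [23, 5, 9, 20, 28]
Algorithm: preorder visits root first, so consume preorder in order;
for each root, split the current inorder slice at that value into
left-subtree inorder and right-subtree inorder, then recurse.
Recursive splits:
  root=23; inorder splits into left=[5, 9, 20], right=[28]
  root=5; inorder splits into left=[], right=[9, 20]
  root=9; inorder splits into left=[], right=[20]
  root=20; inorder splits into left=[], right=[]
  root=28; inorder splits into left=[], right=[]
Reconstructed level-order: [23, 5, 28, 9, 20]


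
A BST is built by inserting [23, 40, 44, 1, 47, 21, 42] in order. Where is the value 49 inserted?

Starting tree (level order): [23, 1, 40, None, 21, None, 44, None, None, 42, 47]
Insertion path: 23 -> 40 -> 44 -> 47
Result: insert 49 as right child of 47
Final tree (level order): [23, 1, 40, None, 21, None, 44, None, None, 42, 47, None, None, None, 49]


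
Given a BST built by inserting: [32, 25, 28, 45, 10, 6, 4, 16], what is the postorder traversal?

Tree insertion order: [32, 25, 28, 45, 10, 6, 4, 16]
Tree (level-order array): [32, 25, 45, 10, 28, None, None, 6, 16, None, None, 4]
Postorder traversal: [4, 6, 16, 10, 28, 25, 45, 32]


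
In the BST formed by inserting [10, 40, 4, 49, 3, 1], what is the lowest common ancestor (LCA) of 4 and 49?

Tree insertion order: [10, 40, 4, 49, 3, 1]
Tree (level-order array): [10, 4, 40, 3, None, None, 49, 1]
In a BST, the LCA of p=4, q=49 is the first node v on the
root-to-leaf path with p <= v <= q (go left if both < v, right if both > v).
Walk from root:
  at 10: 4 <= 10 <= 49, this is the LCA
LCA = 10


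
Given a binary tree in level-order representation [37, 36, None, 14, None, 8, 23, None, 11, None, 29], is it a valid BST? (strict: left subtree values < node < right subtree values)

Level-order array: [37, 36, None, 14, None, 8, 23, None, 11, None, 29]
Validate using subtree bounds (lo, hi): at each node, require lo < value < hi,
then recurse left with hi=value and right with lo=value.
Preorder trace (stopping at first violation):
  at node 37 with bounds (-inf, +inf): OK
  at node 36 with bounds (-inf, 37): OK
  at node 14 with bounds (-inf, 36): OK
  at node 8 with bounds (-inf, 14): OK
  at node 11 with bounds (8, 14): OK
  at node 23 with bounds (14, 36): OK
  at node 29 with bounds (23, 36): OK
No violation found at any node.
Result: Valid BST


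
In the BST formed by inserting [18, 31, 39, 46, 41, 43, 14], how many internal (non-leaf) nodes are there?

Tree built from: [18, 31, 39, 46, 41, 43, 14]
Tree (level-order array): [18, 14, 31, None, None, None, 39, None, 46, 41, None, None, 43]
Rule: An internal node has at least one child.
Per-node child counts:
  node 18: 2 child(ren)
  node 14: 0 child(ren)
  node 31: 1 child(ren)
  node 39: 1 child(ren)
  node 46: 1 child(ren)
  node 41: 1 child(ren)
  node 43: 0 child(ren)
Matching nodes: [18, 31, 39, 46, 41]
Count of internal (non-leaf) nodes: 5


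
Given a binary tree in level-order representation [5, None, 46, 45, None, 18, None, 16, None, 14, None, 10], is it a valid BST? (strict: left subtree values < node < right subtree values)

Level-order array: [5, None, 46, 45, None, 18, None, 16, None, 14, None, 10]
Validate using subtree bounds (lo, hi): at each node, require lo < value < hi,
then recurse left with hi=value and right with lo=value.
Preorder trace (stopping at first violation):
  at node 5 with bounds (-inf, +inf): OK
  at node 46 with bounds (5, +inf): OK
  at node 45 with bounds (5, 46): OK
  at node 18 with bounds (5, 45): OK
  at node 16 with bounds (5, 18): OK
  at node 14 with bounds (5, 16): OK
  at node 10 with bounds (5, 14): OK
No violation found at any node.
Result: Valid BST


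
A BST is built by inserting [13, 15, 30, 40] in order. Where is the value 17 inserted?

Starting tree (level order): [13, None, 15, None, 30, None, 40]
Insertion path: 13 -> 15 -> 30
Result: insert 17 as left child of 30
Final tree (level order): [13, None, 15, None, 30, 17, 40]


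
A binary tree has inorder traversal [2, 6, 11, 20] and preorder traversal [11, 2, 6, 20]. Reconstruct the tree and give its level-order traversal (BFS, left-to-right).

Inorder:  [2, 6, 11, 20]
Preorder: [11, 2, 6, 20]
Algorithm: preorder visits root first, so consume preorder in order;
for each root, split the current inorder slice at that value into
left-subtree inorder and right-subtree inorder, then recurse.
Recursive splits:
  root=11; inorder splits into left=[2, 6], right=[20]
  root=2; inorder splits into left=[], right=[6]
  root=6; inorder splits into left=[], right=[]
  root=20; inorder splits into left=[], right=[]
Reconstructed level-order: [11, 2, 20, 6]


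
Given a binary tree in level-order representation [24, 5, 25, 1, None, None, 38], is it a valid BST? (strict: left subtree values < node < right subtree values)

Level-order array: [24, 5, 25, 1, None, None, 38]
Validate using subtree bounds (lo, hi): at each node, require lo < value < hi,
then recurse left with hi=value and right with lo=value.
Preorder trace (stopping at first violation):
  at node 24 with bounds (-inf, +inf): OK
  at node 5 with bounds (-inf, 24): OK
  at node 1 with bounds (-inf, 5): OK
  at node 25 with bounds (24, +inf): OK
  at node 38 with bounds (25, +inf): OK
No violation found at any node.
Result: Valid BST


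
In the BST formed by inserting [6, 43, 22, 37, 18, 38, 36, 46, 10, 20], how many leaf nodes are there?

Tree built from: [6, 43, 22, 37, 18, 38, 36, 46, 10, 20]
Tree (level-order array): [6, None, 43, 22, 46, 18, 37, None, None, 10, 20, 36, 38]
Rule: A leaf has 0 children.
Per-node child counts:
  node 6: 1 child(ren)
  node 43: 2 child(ren)
  node 22: 2 child(ren)
  node 18: 2 child(ren)
  node 10: 0 child(ren)
  node 20: 0 child(ren)
  node 37: 2 child(ren)
  node 36: 0 child(ren)
  node 38: 0 child(ren)
  node 46: 0 child(ren)
Matching nodes: [10, 20, 36, 38, 46]
Count of leaf nodes: 5


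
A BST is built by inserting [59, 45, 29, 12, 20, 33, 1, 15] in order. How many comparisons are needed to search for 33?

Search path for 33: 59 -> 45 -> 29 -> 33
Found: True
Comparisons: 4


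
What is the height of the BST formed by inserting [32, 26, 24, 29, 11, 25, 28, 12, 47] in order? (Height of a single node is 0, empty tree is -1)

Insertion order: [32, 26, 24, 29, 11, 25, 28, 12, 47]
Tree (level-order array): [32, 26, 47, 24, 29, None, None, 11, 25, 28, None, None, 12]
Compute height bottom-up (empty subtree = -1):
  height(12) = 1 + max(-1, -1) = 0
  height(11) = 1 + max(-1, 0) = 1
  height(25) = 1 + max(-1, -1) = 0
  height(24) = 1 + max(1, 0) = 2
  height(28) = 1 + max(-1, -1) = 0
  height(29) = 1 + max(0, -1) = 1
  height(26) = 1 + max(2, 1) = 3
  height(47) = 1 + max(-1, -1) = 0
  height(32) = 1 + max(3, 0) = 4
Height = 4


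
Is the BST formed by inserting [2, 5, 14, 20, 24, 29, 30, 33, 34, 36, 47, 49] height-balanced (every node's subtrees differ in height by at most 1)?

Tree (level-order array): [2, None, 5, None, 14, None, 20, None, 24, None, 29, None, 30, None, 33, None, 34, None, 36, None, 47, None, 49]
Definition: a tree is height-balanced if, at every node, |h(left) - h(right)| <= 1 (empty subtree has height -1).
Bottom-up per-node check:
  node 49: h_left=-1, h_right=-1, diff=0 [OK], height=0
  node 47: h_left=-1, h_right=0, diff=1 [OK], height=1
  node 36: h_left=-1, h_right=1, diff=2 [FAIL (|-1-1|=2 > 1)], height=2
  node 34: h_left=-1, h_right=2, diff=3 [FAIL (|-1-2|=3 > 1)], height=3
  node 33: h_left=-1, h_right=3, diff=4 [FAIL (|-1-3|=4 > 1)], height=4
  node 30: h_left=-1, h_right=4, diff=5 [FAIL (|-1-4|=5 > 1)], height=5
  node 29: h_left=-1, h_right=5, diff=6 [FAIL (|-1-5|=6 > 1)], height=6
  node 24: h_left=-1, h_right=6, diff=7 [FAIL (|-1-6|=7 > 1)], height=7
  node 20: h_left=-1, h_right=7, diff=8 [FAIL (|-1-7|=8 > 1)], height=8
  node 14: h_left=-1, h_right=8, diff=9 [FAIL (|-1-8|=9 > 1)], height=9
  node 5: h_left=-1, h_right=9, diff=10 [FAIL (|-1-9|=10 > 1)], height=10
  node 2: h_left=-1, h_right=10, diff=11 [FAIL (|-1-10|=11 > 1)], height=11
Node 36 violates the condition: |-1 - 1| = 2 > 1.
Result: Not balanced


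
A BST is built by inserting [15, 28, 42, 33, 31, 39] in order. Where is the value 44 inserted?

Starting tree (level order): [15, None, 28, None, 42, 33, None, 31, 39]
Insertion path: 15 -> 28 -> 42
Result: insert 44 as right child of 42
Final tree (level order): [15, None, 28, None, 42, 33, 44, 31, 39]


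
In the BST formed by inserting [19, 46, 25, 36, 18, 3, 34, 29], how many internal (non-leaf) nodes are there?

Tree built from: [19, 46, 25, 36, 18, 3, 34, 29]
Tree (level-order array): [19, 18, 46, 3, None, 25, None, None, None, None, 36, 34, None, 29]
Rule: An internal node has at least one child.
Per-node child counts:
  node 19: 2 child(ren)
  node 18: 1 child(ren)
  node 3: 0 child(ren)
  node 46: 1 child(ren)
  node 25: 1 child(ren)
  node 36: 1 child(ren)
  node 34: 1 child(ren)
  node 29: 0 child(ren)
Matching nodes: [19, 18, 46, 25, 36, 34]
Count of internal (non-leaf) nodes: 6


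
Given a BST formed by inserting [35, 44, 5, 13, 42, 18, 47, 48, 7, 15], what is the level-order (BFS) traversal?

Tree insertion order: [35, 44, 5, 13, 42, 18, 47, 48, 7, 15]
Tree (level-order array): [35, 5, 44, None, 13, 42, 47, 7, 18, None, None, None, 48, None, None, 15]
BFS from the root, enqueuing left then right child of each popped node:
  queue [35] -> pop 35, enqueue [5, 44], visited so far: [35]
  queue [5, 44] -> pop 5, enqueue [13], visited so far: [35, 5]
  queue [44, 13] -> pop 44, enqueue [42, 47], visited so far: [35, 5, 44]
  queue [13, 42, 47] -> pop 13, enqueue [7, 18], visited so far: [35, 5, 44, 13]
  queue [42, 47, 7, 18] -> pop 42, enqueue [none], visited so far: [35, 5, 44, 13, 42]
  queue [47, 7, 18] -> pop 47, enqueue [48], visited so far: [35, 5, 44, 13, 42, 47]
  queue [7, 18, 48] -> pop 7, enqueue [none], visited so far: [35, 5, 44, 13, 42, 47, 7]
  queue [18, 48] -> pop 18, enqueue [15], visited so far: [35, 5, 44, 13, 42, 47, 7, 18]
  queue [48, 15] -> pop 48, enqueue [none], visited so far: [35, 5, 44, 13, 42, 47, 7, 18, 48]
  queue [15] -> pop 15, enqueue [none], visited so far: [35, 5, 44, 13, 42, 47, 7, 18, 48, 15]
Result: [35, 5, 44, 13, 42, 47, 7, 18, 48, 15]


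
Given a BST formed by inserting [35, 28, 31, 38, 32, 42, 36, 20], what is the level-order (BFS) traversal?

Tree insertion order: [35, 28, 31, 38, 32, 42, 36, 20]
Tree (level-order array): [35, 28, 38, 20, 31, 36, 42, None, None, None, 32]
BFS from the root, enqueuing left then right child of each popped node:
  queue [35] -> pop 35, enqueue [28, 38], visited so far: [35]
  queue [28, 38] -> pop 28, enqueue [20, 31], visited so far: [35, 28]
  queue [38, 20, 31] -> pop 38, enqueue [36, 42], visited so far: [35, 28, 38]
  queue [20, 31, 36, 42] -> pop 20, enqueue [none], visited so far: [35, 28, 38, 20]
  queue [31, 36, 42] -> pop 31, enqueue [32], visited so far: [35, 28, 38, 20, 31]
  queue [36, 42, 32] -> pop 36, enqueue [none], visited so far: [35, 28, 38, 20, 31, 36]
  queue [42, 32] -> pop 42, enqueue [none], visited so far: [35, 28, 38, 20, 31, 36, 42]
  queue [32] -> pop 32, enqueue [none], visited so far: [35, 28, 38, 20, 31, 36, 42, 32]
Result: [35, 28, 38, 20, 31, 36, 42, 32]


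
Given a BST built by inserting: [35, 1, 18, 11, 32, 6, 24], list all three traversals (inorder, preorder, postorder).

Tree insertion order: [35, 1, 18, 11, 32, 6, 24]
Tree (level-order array): [35, 1, None, None, 18, 11, 32, 6, None, 24]
Inorder (L, root, R): [1, 6, 11, 18, 24, 32, 35]
Preorder (root, L, R): [35, 1, 18, 11, 6, 32, 24]
Postorder (L, R, root): [6, 11, 24, 32, 18, 1, 35]


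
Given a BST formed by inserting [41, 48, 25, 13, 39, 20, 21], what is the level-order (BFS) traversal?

Tree insertion order: [41, 48, 25, 13, 39, 20, 21]
Tree (level-order array): [41, 25, 48, 13, 39, None, None, None, 20, None, None, None, 21]
BFS from the root, enqueuing left then right child of each popped node:
  queue [41] -> pop 41, enqueue [25, 48], visited so far: [41]
  queue [25, 48] -> pop 25, enqueue [13, 39], visited so far: [41, 25]
  queue [48, 13, 39] -> pop 48, enqueue [none], visited so far: [41, 25, 48]
  queue [13, 39] -> pop 13, enqueue [20], visited so far: [41, 25, 48, 13]
  queue [39, 20] -> pop 39, enqueue [none], visited so far: [41, 25, 48, 13, 39]
  queue [20] -> pop 20, enqueue [21], visited so far: [41, 25, 48, 13, 39, 20]
  queue [21] -> pop 21, enqueue [none], visited so far: [41, 25, 48, 13, 39, 20, 21]
Result: [41, 25, 48, 13, 39, 20, 21]


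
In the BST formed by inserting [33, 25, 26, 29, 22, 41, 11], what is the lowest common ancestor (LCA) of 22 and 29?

Tree insertion order: [33, 25, 26, 29, 22, 41, 11]
Tree (level-order array): [33, 25, 41, 22, 26, None, None, 11, None, None, 29]
In a BST, the LCA of p=22, q=29 is the first node v on the
root-to-leaf path with p <= v <= q (go left if both < v, right if both > v).
Walk from root:
  at 33: both 22 and 29 < 33, go left
  at 25: 22 <= 25 <= 29, this is the LCA
LCA = 25


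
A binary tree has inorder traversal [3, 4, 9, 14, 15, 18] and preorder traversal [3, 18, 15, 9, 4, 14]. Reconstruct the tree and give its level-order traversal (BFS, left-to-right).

Inorder:  [3, 4, 9, 14, 15, 18]
Preorder: [3, 18, 15, 9, 4, 14]
Algorithm: preorder visits root first, so consume preorder in order;
for each root, split the current inorder slice at that value into
left-subtree inorder and right-subtree inorder, then recurse.
Recursive splits:
  root=3; inorder splits into left=[], right=[4, 9, 14, 15, 18]
  root=18; inorder splits into left=[4, 9, 14, 15], right=[]
  root=15; inorder splits into left=[4, 9, 14], right=[]
  root=9; inorder splits into left=[4], right=[14]
  root=4; inorder splits into left=[], right=[]
  root=14; inorder splits into left=[], right=[]
Reconstructed level-order: [3, 18, 15, 9, 4, 14]


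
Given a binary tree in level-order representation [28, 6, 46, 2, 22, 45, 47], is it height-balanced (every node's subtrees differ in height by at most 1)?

Tree (level-order array): [28, 6, 46, 2, 22, 45, 47]
Definition: a tree is height-balanced if, at every node, |h(left) - h(right)| <= 1 (empty subtree has height -1).
Bottom-up per-node check:
  node 2: h_left=-1, h_right=-1, diff=0 [OK], height=0
  node 22: h_left=-1, h_right=-1, diff=0 [OK], height=0
  node 6: h_left=0, h_right=0, diff=0 [OK], height=1
  node 45: h_left=-1, h_right=-1, diff=0 [OK], height=0
  node 47: h_left=-1, h_right=-1, diff=0 [OK], height=0
  node 46: h_left=0, h_right=0, diff=0 [OK], height=1
  node 28: h_left=1, h_right=1, diff=0 [OK], height=2
All nodes satisfy the balance condition.
Result: Balanced


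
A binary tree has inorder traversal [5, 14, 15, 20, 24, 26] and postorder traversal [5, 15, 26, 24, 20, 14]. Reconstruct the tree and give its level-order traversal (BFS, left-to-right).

Inorder:   [5, 14, 15, 20, 24, 26]
Postorder: [5, 15, 26, 24, 20, 14]
Algorithm: postorder visits root last, so walk postorder right-to-left;
each value is the root of the current inorder slice — split it at that
value, recurse on the right subtree first, then the left.
Recursive splits:
  root=14; inorder splits into left=[5], right=[15, 20, 24, 26]
  root=20; inorder splits into left=[15], right=[24, 26]
  root=24; inorder splits into left=[], right=[26]
  root=26; inorder splits into left=[], right=[]
  root=15; inorder splits into left=[], right=[]
  root=5; inorder splits into left=[], right=[]
Reconstructed level-order: [14, 5, 20, 15, 24, 26]


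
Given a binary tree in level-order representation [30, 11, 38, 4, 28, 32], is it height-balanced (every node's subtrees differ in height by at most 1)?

Tree (level-order array): [30, 11, 38, 4, 28, 32]
Definition: a tree is height-balanced if, at every node, |h(left) - h(right)| <= 1 (empty subtree has height -1).
Bottom-up per-node check:
  node 4: h_left=-1, h_right=-1, diff=0 [OK], height=0
  node 28: h_left=-1, h_right=-1, diff=0 [OK], height=0
  node 11: h_left=0, h_right=0, diff=0 [OK], height=1
  node 32: h_left=-1, h_right=-1, diff=0 [OK], height=0
  node 38: h_left=0, h_right=-1, diff=1 [OK], height=1
  node 30: h_left=1, h_right=1, diff=0 [OK], height=2
All nodes satisfy the balance condition.
Result: Balanced


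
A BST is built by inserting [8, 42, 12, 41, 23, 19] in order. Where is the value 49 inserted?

Starting tree (level order): [8, None, 42, 12, None, None, 41, 23, None, 19]
Insertion path: 8 -> 42
Result: insert 49 as right child of 42
Final tree (level order): [8, None, 42, 12, 49, None, 41, None, None, 23, None, 19]


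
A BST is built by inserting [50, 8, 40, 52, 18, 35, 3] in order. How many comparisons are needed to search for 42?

Search path for 42: 50 -> 8 -> 40
Found: False
Comparisons: 3


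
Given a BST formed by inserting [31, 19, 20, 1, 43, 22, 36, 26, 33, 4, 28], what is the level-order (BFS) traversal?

Tree insertion order: [31, 19, 20, 1, 43, 22, 36, 26, 33, 4, 28]
Tree (level-order array): [31, 19, 43, 1, 20, 36, None, None, 4, None, 22, 33, None, None, None, None, 26, None, None, None, 28]
BFS from the root, enqueuing left then right child of each popped node:
  queue [31] -> pop 31, enqueue [19, 43], visited so far: [31]
  queue [19, 43] -> pop 19, enqueue [1, 20], visited so far: [31, 19]
  queue [43, 1, 20] -> pop 43, enqueue [36], visited so far: [31, 19, 43]
  queue [1, 20, 36] -> pop 1, enqueue [4], visited so far: [31, 19, 43, 1]
  queue [20, 36, 4] -> pop 20, enqueue [22], visited so far: [31, 19, 43, 1, 20]
  queue [36, 4, 22] -> pop 36, enqueue [33], visited so far: [31, 19, 43, 1, 20, 36]
  queue [4, 22, 33] -> pop 4, enqueue [none], visited so far: [31, 19, 43, 1, 20, 36, 4]
  queue [22, 33] -> pop 22, enqueue [26], visited so far: [31, 19, 43, 1, 20, 36, 4, 22]
  queue [33, 26] -> pop 33, enqueue [none], visited so far: [31, 19, 43, 1, 20, 36, 4, 22, 33]
  queue [26] -> pop 26, enqueue [28], visited so far: [31, 19, 43, 1, 20, 36, 4, 22, 33, 26]
  queue [28] -> pop 28, enqueue [none], visited so far: [31, 19, 43, 1, 20, 36, 4, 22, 33, 26, 28]
Result: [31, 19, 43, 1, 20, 36, 4, 22, 33, 26, 28]


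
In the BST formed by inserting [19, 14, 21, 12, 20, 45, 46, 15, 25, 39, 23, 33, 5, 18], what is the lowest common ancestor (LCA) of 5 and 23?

Tree insertion order: [19, 14, 21, 12, 20, 45, 46, 15, 25, 39, 23, 33, 5, 18]
Tree (level-order array): [19, 14, 21, 12, 15, 20, 45, 5, None, None, 18, None, None, 25, 46, None, None, None, None, 23, 39, None, None, None, None, 33]
In a BST, the LCA of p=5, q=23 is the first node v on the
root-to-leaf path with p <= v <= q (go left if both < v, right if both > v).
Walk from root:
  at 19: 5 <= 19 <= 23, this is the LCA
LCA = 19


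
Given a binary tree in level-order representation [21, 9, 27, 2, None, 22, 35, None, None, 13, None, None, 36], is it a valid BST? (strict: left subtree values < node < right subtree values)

Level-order array: [21, 9, 27, 2, None, 22, 35, None, None, 13, None, None, 36]
Validate using subtree bounds (lo, hi): at each node, require lo < value < hi,
then recurse left with hi=value and right with lo=value.
Preorder trace (stopping at first violation):
  at node 21 with bounds (-inf, +inf): OK
  at node 9 with bounds (-inf, 21): OK
  at node 2 with bounds (-inf, 9): OK
  at node 27 with bounds (21, +inf): OK
  at node 22 with bounds (21, 27): OK
  at node 13 with bounds (21, 22): VIOLATION
Node 13 violates its bound: not (21 < 13 < 22).
Result: Not a valid BST


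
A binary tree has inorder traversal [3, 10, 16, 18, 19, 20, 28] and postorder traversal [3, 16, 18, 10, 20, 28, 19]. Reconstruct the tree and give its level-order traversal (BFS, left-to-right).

Inorder:   [3, 10, 16, 18, 19, 20, 28]
Postorder: [3, 16, 18, 10, 20, 28, 19]
Algorithm: postorder visits root last, so walk postorder right-to-left;
each value is the root of the current inorder slice — split it at that
value, recurse on the right subtree first, then the left.
Recursive splits:
  root=19; inorder splits into left=[3, 10, 16, 18], right=[20, 28]
  root=28; inorder splits into left=[20], right=[]
  root=20; inorder splits into left=[], right=[]
  root=10; inorder splits into left=[3], right=[16, 18]
  root=18; inorder splits into left=[16], right=[]
  root=16; inorder splits into left=[], right=[]
  root=3; inorder splits into left=[], right=[]
Reconstructed level-order: [19, 10, 28, 3, 18, 20, 16]


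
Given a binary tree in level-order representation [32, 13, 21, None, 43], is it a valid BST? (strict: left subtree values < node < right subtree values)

Level-order array: [32, 13, 21, None, 43]
Validate using subtree bounds (lo, hi): at each node, require lo < value < hi,
then recurse left with hi=value and right with lo=value.
Preorder trace (stopping at first violation):
  at node 32 with bounds (-inf, +inf): OK
  at node 13 with bounds (-inf, 32): OK
  at node 43 with bounds (13, 32): VIOLATION
Node 43 violates its bound: not (13 < 43 < 32).
Result: Not a valid BST


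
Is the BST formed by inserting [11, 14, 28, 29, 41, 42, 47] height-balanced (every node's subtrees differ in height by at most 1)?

Tree (level-order array): [11, None, 14, None, 28, None, 29, None, 41, None, 42, None, 47]
Definition: a tree is height-balanced if, at every node, |h(left) - h(right)| <= 1 (empty subtree has height -1).
Bottom-up per-node check:
  node 47: h_left=-1, h_right=-1, diff=0 [OK], height=0
  node 42: h_left=-1, h_right=0, diff=1 [OK], height=1
  node 41: h_left=-1, h_right=1, diff=2 [FAIL (|-1-1|=2 > 1)], height=2
  node 29: h_left=-1, h_right=2, diff=3 [FAIL (|-1-2|=3 > 1)], height=3
  node 28: h_left=-1, h_right=3, diff=4 [FAIL (|-1-3|=4 > 1)], height=4
  node 14: h_left=-1, h_right=4, diff=5 [FAIL (|-1-4|=5 > 1)], height=5
  node 11: h_left=-1, h_right=5, diff=6 [FAIL (|-1-5|=6 > 1)], height=6
Node 41 violates the condition: |-1 - 1| = 2 > 1.
Result: Not balanced


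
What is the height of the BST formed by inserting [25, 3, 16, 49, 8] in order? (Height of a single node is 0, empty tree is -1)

Insertion order: [25, 3, 16, 49, 8]
Tree (level-order array): [25, 3, 49, None, 16, None, None, 8]
Compute height bottom-up (empty subtree = -1):
  height(8) = 1 + max(-1, -1) = 0
  height(16) = 1 + max(0, -1) = 1
  height(3) = 1 + max(-1, 1) = 2
  height(49) = 1 + max(-1, -1) = 0
  height(25) = 1 + max(2, 0) = 3
Height = 3


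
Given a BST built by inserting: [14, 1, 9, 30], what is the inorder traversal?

Tree insertion order: [14, 1, 9, 30]
Tree (level-order array): [14, 1, 30, None, 9]
Inorder traversal: [1, 9, 14, 30]


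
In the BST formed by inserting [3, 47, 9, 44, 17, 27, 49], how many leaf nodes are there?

Tree built from: [3, 47, 9, 44, 17, 27, 49]
Tree (level-order array): [3, None, 47, 9, 49, None, 44, None, None, 17, None, None, 27]
Rule: A leaf has 0 children.
Per-node child counts:
  node 3: 1 child(ren)
  node 47: 2 child(ren)
  node 9: 1 child(ren)
  node 44: 1 child(ren)
  node 17: 1 child(ren)
  node 27: 0 child(ren)
  node 49: 0 child(ren)
Matching nodes: [27, 49]
Count of leaf nodes: 2


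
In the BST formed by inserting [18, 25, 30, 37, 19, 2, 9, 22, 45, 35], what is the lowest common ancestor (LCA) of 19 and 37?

Tree insertion order: [18, 25, 30, 37, 19, 2, 9, 22, 45, 35]
Tree (level-order array): [18, 2, 25, None, 9, 19, 30, None, None, None, 22, None, 37, None, None, 35, 45]
In a BST, the LCA of p=19, q=37 is the first node v on the
root-to-leaf path with p <= v <= q (go left if both < v, right if both > v).
Walk from root:
  at 18: both 19 and 37 > 18, go right
  at 25: 19 <= 25 <= 37, this is the LCA
LCA = 25


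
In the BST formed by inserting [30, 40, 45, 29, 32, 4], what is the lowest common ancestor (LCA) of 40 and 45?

Tree insertion order: [30, 40, 45, 29, 32, 4]
Tree (level-order array): [30, 29, 40, 4, None, 32, 45]
In a BST, the LCA of p=40, q=45 is the first node v on the
root-to-leaf path with p <= v <= q (go left if both < v, right if both > v).
Walk from root:
  at 30: both 40 and 45 > 30, go right
  at 40: 40 <= 40 <= 45, this is the LCA
LCA = 40


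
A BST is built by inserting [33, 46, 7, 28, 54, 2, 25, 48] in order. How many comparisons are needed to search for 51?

Search path for 51: 33 -> 46 -> 54 -> 48
Found: False
Comparisons: 4


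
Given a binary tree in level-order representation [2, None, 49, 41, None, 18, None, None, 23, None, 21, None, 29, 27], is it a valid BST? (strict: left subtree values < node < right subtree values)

Level-order array: [2, None, 49, 41, None, 18, None, None, 23, None, 21, None, 29, 27]
Validate using subtree bounds (lo, hi): at each node, require lo < value < hi,
then recurse left with hi=value and right with lo=value.
Preorder trace (stopping at first violation):
  at node 2 with bounds (-inf, +inf): OK
  at node 49 with bounds (2, +inf): OK
  at node 41 with bounds (2, 49): OK
  at node 18 with bounds (2, 41): OK
  at node 23 with bounds (18, 41): OK
  at node 21 with bounds (23, 41): VIOLATION
Node 21 violates its bound: not (23 < 21 < 41).
Result: Not a valid BST


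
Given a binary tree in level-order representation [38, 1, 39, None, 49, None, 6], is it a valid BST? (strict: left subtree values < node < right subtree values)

Level-order array: [38, 1, 39, None, 49, None, 6]
Validate using subtree bounds (lo, hi): at each node, require lo < value < hi,
then recurse left with hi=value and right with lo=value.
Preorder trace (stopping at first violation):
  at node 38 with bounds (-inf, +inf): OK
  at node 1 with bounds (-inf, 38): OK
  at node 49 with bounds (1, 38): VIOLATION
Node 49 violates its bound: not (1 < 49 < 38).
Result: Not a valid BST


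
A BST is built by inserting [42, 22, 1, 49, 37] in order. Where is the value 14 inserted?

Starting tree (level order): [42, 22, 49, 1, 37]
Insertion path: 42 -> 22 -> 1
Result: insert 14 as right child of 1
Final tree (level order): [42, 22, 49, 1, 37, None, None, None, 14]


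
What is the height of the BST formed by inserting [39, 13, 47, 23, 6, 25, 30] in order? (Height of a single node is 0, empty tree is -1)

Insertion order: [39, 13, 47, 23, 6, 25, 30]
Tree (level-order array): [39, 13, 47, 6, 23, None, None, None, None, None, 25, None, 30]
Compute height bottom-up (empty subtree = -1):
  height(6) = 1 + max(-1, -1) = 0
  height(30) = 1 + max(-1, -1) = 0
  height(25) = 1 + max(-1, 0) = 1
  height(23) = 1 + max(-1, 1) = 2
  height(13) = 1 + max(0, 2) = 3
  height(47) = 1 + max(-1, -1) = 0
  height(39) = 1 + max(3, 0) = 4
Height = 4


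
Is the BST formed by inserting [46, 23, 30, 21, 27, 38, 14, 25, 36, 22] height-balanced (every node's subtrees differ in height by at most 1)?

Tree (level-order array): [46, 23, None, 21, 30, 14, 22, 27, 38, None, None, None, None, 25, None, 36]
Definition: a tree is height-balanced if, at every node, |h(left) - h(right)| <= 1 (empty subtree has height -1).
Bottom-up per-node check:
  node 14: h_left=-1, h_right=-1, diff=0 [OK], height=0
  node 22: h_left=-1, h_right=-1, diff=0 [OK], height=0
  node 21: h_left=0, h_right=0, diff=0 [OK], height=1
  node 25: h_left=-1, h_right=-1, diff=0 [OK], height=0
  node 27: h_left=0, h_right=-1, diff=1 [OK], height=1
  node 36: h_left=-1, h_right=-1, diff=0 [OK], height=0
  node 38: h_left=0, h_right=-1, diff=1 [OK], height=1
  node 30: h_left=1, h_right=1, diff=0 [OK], height=2
  node 23: h_left=1, h_right=2, diff=1 [OK], height=3
  node 46: h_left=3, h_right=-1, diff=4 [FAIL (|3--1|=4 > 1)], height=4
Node 46 violates the condition: |3 - -1| = 4 > 1.
Result: Not balanced


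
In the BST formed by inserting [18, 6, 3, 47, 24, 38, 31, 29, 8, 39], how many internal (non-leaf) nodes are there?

Tree built from: [18, 6, 3, 47, 24, 38, 31, 29, 8, 39]
Tree (level-order array): [18, 6, 47, 3, 8, 24, None, None, None, None, None, None, 38, 31, 39, 29]
Rule: An internal node has at least one child.
Per-node child counts:
  node 18: 2 child(ren)
  node 6: 2 child(ren)
  node 3: 0 child(ren)
  node 8: 0 child(ren)
  node 47: 1 child(ren)
  node 24: 1 child(ren)
  node 38: 2 child(ren)
  node 31: 1 child(ren)
  node 29: 0 child(ren)
  node 39: 0 child(ren)
Matching nodes: [18, 6, 47, 24, 38, 31]
Count of internal (non-leaf) nodes: 6


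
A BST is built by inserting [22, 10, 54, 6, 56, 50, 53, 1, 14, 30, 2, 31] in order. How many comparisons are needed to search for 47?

Search path for 47: 22 -> 54 -> 50 -> 30 -> 31
Found: False
Comparisons: 5


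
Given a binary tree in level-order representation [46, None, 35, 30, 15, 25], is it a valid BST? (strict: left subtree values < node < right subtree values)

Level-order array: [46, None, 35, 30, 15, 25]
Validate using subtree bounds (lo, hi): at each node, require lo < value < hi,
then recurse left with hi=value and right with lo=value.
Preorder trace (stopping at first violation):
  at node 46 with bounds (-inf, +inf): OK
  at node 35 with bounds (46, +inf): VIOLATION
Node 35 violates its bound: not (46 < 35 < +inf).
Result: Not a valid BST


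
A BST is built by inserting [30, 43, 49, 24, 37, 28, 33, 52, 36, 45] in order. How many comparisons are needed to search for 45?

Search path for 45: 30 -> 43 -> 49 -> 45
Found: True
Comparisons: 4


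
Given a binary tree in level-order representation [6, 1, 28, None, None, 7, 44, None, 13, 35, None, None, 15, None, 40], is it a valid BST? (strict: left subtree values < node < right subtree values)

Level-order array: [6, 1, 28, None, None, 7, 44, None, 13, 35, None, None, 15, None, 40]
Validate using subtree bounds (lo, hi): at each node, require lo < value < hi,
then recurse left with hi=value and right with lo=value.
Preorder trace (stopping at first violation):
  at node 6 with bounds (-inf, +inf): OK
  at node 1 with bounds (-inf, 6): OK
  at node 28 with bounds (6, +inf): OK
  at node 7 with bounds (6, 28): OK
  at node 13 with bounds (7, 28): OK
  at node 15 with bounds (13, 28): OK
  at node 44 with bounds (28, +inf): OK
  at node 35 with bounds (28, 44): OK
  at node 40 with bounds (35, 44): OK
No violation found at any node.
Result: Valid BST


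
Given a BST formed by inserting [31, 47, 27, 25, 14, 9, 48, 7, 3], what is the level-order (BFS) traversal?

Tree insertion order: [31, 47, 27, 25, 14, 9, 48, 7, 3]
Tree (level-order array): [31, 27, 47, 25, None, None, 48, 14, None, None, None, 9, None, 7, None, 3]
BFS from the root, enqueuing left then right child of each popped node:
  queue [31] -> pop 31, enqueue [27, 47], visited so far: [31]
  queue [27, 47] -> pop 27, enqueue [25], visited so far: [31, 27]
  queue [47, 25] -> pop 47, enqueue [48], visited so far: [31, 27, 47]
  queue [25, 48] -> pop 25, enqueue [14], visited so far: [31, 27, 47, 25]
  queue [48, 14] -> pop 48, enqueue [none], visited so far: [31, 27, 47, 25, 48]
  queue [14] -> pop 14, enqueue [9], visited so far: [31, 27, 47, 25, 48, 14]
  queue [9] -> pop 9, enqueue [7], visited so far: [31, 27, 47, 25, 48, 14, 9]
  queue [7] -> pop 7, enqueue [3], visited so far: [31, 27, 47, 25, 48, 14, 9, 7]
  queue [3] -> pop 3, enqueue [none], visited so far: [31, 27, 47, 25, 48, 14, 9, 7, 3]
Result: [31, 27, 47, 25, 48, 14, 9, 7, 3]
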